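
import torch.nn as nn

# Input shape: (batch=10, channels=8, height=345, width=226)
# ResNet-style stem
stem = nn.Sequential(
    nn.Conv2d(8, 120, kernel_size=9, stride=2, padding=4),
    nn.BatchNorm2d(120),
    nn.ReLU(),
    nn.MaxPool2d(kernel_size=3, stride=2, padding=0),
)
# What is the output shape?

Input shape: (10, 8, 345, 226)
  -> after Conv2d 9x9 stride=2: (10, 120, 173, 113)
Output shape: (10, 120, 86, 56)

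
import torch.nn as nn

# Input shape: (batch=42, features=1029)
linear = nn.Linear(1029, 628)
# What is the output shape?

Input shape: (42, 1029)
Output shape: (42, 628)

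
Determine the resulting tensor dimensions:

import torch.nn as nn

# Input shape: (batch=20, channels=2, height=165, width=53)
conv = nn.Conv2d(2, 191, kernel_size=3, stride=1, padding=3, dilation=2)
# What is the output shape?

Input shape: (20, 2, 165, 53)
Output shape: (20, 191, 167, 55)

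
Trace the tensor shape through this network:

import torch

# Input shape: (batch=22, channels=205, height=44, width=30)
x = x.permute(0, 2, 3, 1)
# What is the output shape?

Input shape: (22, 205, 44, 30)
Output shape: (22, 44, 30, 205)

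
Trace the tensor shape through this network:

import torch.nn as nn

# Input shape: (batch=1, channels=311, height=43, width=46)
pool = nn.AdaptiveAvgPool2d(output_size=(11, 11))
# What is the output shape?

Input shape: (1, 311, 43, 46)
Output shape: (1, 311, 11, 11)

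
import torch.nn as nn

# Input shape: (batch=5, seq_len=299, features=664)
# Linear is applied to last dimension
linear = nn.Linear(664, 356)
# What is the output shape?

Input shape: (5, 299, 664)
Output shape: (5, 299, 356)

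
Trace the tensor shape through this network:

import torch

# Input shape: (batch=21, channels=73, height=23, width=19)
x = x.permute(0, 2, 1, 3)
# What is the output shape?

Input shape: (21, 73, 23, 19)
Output shape: (21, 23, 73, 19)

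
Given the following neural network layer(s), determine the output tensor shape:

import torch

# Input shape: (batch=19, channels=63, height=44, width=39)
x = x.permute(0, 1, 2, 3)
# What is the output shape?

Input shape: (19, 63, 44, 39)
Output shape: (19, 63, 44, 39)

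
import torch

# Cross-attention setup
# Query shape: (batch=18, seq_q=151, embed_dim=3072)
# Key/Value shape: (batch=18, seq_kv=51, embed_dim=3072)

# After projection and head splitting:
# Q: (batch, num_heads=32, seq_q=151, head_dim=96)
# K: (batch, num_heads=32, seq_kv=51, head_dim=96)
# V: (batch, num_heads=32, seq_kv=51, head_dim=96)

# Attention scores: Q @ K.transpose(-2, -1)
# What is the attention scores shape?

Input shape: (18, 151, 3072)
Output shape: (18, 32, 151, 51)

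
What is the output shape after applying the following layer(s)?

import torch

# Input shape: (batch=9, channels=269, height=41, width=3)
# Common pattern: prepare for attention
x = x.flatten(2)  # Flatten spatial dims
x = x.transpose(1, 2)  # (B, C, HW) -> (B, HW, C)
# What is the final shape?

Input shape: (9, 269, 41, 3)
  -> after flatten(2): (9, 269, 123)
Output shape: (9, 123, 269)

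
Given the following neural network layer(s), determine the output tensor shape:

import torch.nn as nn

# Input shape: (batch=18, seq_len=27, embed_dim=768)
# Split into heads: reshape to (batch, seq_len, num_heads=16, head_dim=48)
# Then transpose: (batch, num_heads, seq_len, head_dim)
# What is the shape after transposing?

Input shape: (18, 27, 768)
  -> after reshape: (18, 27, 16, 48)
Output shape: (18, 16, 27, 48)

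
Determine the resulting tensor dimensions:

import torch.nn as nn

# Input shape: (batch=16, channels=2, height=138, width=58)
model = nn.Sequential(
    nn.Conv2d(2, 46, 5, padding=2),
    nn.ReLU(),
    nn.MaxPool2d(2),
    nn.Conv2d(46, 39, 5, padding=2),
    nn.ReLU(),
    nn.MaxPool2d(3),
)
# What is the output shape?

Input shape: (16, 2, 138, 58)
  -> after first Conv2d: (16, 46, 138, 58)
  -> after first MaxPool2d: (16, 46, 69, 29)
  -> after second Conv2d: (16, 39, 69, 29)
Output shape: (16, 39, 23, 9)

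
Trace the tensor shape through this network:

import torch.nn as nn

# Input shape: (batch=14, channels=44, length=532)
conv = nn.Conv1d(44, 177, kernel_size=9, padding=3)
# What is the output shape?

Input shape: (14, 44, 532)
Output shape: (14, 177, 530)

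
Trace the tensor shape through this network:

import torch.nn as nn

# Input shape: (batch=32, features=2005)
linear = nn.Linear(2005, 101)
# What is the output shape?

Input shape: (32, 2005)
Output shape: (32, 101)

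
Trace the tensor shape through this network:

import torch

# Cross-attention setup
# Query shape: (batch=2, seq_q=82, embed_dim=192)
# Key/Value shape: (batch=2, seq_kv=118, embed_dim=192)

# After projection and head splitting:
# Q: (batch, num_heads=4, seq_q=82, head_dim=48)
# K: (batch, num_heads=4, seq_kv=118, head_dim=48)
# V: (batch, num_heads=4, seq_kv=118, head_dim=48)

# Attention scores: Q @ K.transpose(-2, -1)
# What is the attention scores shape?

Input shape: (2, 82, 192)
Output shape: (2, 4, 82, 118)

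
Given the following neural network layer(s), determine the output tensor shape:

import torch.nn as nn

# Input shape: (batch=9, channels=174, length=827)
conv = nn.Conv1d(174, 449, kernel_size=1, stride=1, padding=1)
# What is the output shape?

Input shape: (9, 174, 827)
Output shape: (9, 449, 829)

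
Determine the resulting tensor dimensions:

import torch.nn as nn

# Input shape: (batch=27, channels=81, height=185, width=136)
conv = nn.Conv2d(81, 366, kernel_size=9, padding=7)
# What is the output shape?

Input shape: (27, 81, 185, 136)
Output shape: (27, 366, 191, 142)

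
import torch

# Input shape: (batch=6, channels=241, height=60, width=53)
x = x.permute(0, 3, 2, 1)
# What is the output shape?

Input shape: (6, 241, 60, 53)
Output shape: (6, 53, 60, 241)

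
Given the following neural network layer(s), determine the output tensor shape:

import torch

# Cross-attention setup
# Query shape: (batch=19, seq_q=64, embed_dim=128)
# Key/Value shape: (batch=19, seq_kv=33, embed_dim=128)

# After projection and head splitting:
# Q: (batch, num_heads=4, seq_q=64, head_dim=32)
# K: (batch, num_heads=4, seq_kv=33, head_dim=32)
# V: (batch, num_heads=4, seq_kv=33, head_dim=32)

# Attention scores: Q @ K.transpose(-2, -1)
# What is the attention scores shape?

Input shape: (19, 64, 128)
Output shape: (19, 4, 64, 33)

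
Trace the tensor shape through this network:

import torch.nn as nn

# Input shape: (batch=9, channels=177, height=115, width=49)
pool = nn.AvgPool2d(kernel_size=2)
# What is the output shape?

Input shape: (9, 177, 115, 49)
Output shape: (9, 177, 57, 24)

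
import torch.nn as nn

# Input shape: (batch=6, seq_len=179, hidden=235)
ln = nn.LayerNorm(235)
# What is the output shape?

Input shape: (6, 179, 235)
Output shape: (6, 179, 235)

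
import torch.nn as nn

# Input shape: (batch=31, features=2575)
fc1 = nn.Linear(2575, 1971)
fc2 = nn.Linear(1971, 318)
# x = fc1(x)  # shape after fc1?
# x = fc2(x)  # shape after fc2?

Input shape: (31, 2575)
  -> after fc1: (31, 1971)
Output shape: (31, 318)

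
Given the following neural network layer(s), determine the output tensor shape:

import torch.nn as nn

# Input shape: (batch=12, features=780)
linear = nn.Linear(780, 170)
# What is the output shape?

Input shape: (12, 780)
Output shape: (12, 170)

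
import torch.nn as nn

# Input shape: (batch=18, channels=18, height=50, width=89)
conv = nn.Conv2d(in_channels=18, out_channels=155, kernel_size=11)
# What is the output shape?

Input shape: (18, 18, 50, 89)
Output shape: (18, 155, 40, 79)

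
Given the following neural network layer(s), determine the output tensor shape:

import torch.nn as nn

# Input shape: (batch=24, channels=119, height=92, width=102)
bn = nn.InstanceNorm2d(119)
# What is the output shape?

Input shape: (24, 119, 92, 102)
Output shape: (24, 119, 92, 102)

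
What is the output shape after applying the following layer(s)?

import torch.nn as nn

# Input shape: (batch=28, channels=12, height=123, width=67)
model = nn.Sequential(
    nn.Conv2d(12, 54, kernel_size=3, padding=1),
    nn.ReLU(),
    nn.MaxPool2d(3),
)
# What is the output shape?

Input shape: (28, 12, 123, 67)
  -> after Conv2d: (28, 54, 123, 67)
  -> after ReLU: (28, 54, 123, 67)
Output shape: (28, 54, 41, 22)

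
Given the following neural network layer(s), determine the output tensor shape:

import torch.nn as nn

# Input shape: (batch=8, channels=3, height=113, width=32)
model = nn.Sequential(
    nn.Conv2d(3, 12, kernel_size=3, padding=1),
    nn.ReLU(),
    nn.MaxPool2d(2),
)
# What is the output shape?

Input shape: (8, 3, 113, 32)
  -> after Conv2d: (8, 12, 113, 32)
  -> after ReLU: (8, 12, 113, 32)
Output shape: (8, 12, 56, 16)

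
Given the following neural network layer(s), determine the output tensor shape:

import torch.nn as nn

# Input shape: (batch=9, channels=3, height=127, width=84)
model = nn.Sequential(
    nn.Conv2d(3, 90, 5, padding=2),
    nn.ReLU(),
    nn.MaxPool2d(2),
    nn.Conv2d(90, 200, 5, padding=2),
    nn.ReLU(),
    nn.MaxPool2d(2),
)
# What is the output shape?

Input shape: (9, 3, 127, 84)
  -> after first Conv2d: (9, 90, 127, 84)
  -> after first MaxPool2d: (9, 90, 63, 42)
  -> after second Conv2d: (9, 200, 63, 42)
Output shape: (9, 200, 31, 21)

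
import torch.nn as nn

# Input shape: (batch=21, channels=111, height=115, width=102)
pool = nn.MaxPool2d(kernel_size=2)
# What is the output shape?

Input shape: (21, 111, 115, 102)
Output shape: (21, 111, 57, 51)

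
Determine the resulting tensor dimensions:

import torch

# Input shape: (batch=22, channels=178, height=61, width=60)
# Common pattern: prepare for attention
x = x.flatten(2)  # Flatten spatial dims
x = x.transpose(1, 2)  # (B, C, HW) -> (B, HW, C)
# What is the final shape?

Input shape: (22, 178, 61, 60)
  -> after flatten(2): (22, 178, 3660)
Output shape: (22, 3660, 178)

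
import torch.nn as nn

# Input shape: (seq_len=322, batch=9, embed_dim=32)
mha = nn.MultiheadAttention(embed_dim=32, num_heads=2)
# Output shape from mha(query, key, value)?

Input shape: (322, 9, 32)
Output shape: (322, 9, 32)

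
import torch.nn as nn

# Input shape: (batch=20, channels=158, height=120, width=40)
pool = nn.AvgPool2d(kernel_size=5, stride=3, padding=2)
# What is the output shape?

Input shape: (20, 158, 120, 40)
Output shape: (20, 158, 40, 14)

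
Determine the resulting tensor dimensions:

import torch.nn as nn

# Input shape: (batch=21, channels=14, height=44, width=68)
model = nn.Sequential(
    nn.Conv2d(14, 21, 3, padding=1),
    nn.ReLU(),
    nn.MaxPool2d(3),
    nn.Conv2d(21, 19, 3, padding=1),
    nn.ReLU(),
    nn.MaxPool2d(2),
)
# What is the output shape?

Input shape: (21, 14, 44, 68)
  -> after first Conv2d: (21, 21, 44, 68)
  -> after first MaxPool2d: (21, 21, 14, 22)
  -> after second Conv2d: (21, 19, 14, 22)
Output shape: (21, 19, 7, 11)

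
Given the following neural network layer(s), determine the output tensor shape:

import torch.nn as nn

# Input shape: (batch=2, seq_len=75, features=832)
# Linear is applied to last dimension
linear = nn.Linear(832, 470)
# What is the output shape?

Input shape: (2, 75, 832)
Output shape: (2, 75, 470)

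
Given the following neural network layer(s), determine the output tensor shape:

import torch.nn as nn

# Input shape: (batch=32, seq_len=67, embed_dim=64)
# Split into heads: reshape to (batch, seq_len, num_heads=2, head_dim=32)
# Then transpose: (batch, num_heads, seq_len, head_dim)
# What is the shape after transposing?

Input shape: (32, 67, 64)
  -> after reshape: (32, 67, 2, 32)
Output shape: (32, 2, 67, 32)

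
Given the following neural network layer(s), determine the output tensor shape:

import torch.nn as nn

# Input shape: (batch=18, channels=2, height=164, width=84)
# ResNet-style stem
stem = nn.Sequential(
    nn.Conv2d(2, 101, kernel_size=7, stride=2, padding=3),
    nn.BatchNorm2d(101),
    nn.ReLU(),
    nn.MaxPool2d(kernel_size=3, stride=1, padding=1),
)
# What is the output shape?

Input shape: (18, 2, 164, 84)
  -> after Conv2d 7x7 stride=2: (18, 101, 82, 42)
Output shape: (18, 101, 82, 42)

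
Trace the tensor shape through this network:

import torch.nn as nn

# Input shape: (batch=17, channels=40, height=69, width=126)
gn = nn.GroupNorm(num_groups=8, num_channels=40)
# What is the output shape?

Input shape: (17, 40, 69, 126)
Output shape: (17, 40, 69, 126)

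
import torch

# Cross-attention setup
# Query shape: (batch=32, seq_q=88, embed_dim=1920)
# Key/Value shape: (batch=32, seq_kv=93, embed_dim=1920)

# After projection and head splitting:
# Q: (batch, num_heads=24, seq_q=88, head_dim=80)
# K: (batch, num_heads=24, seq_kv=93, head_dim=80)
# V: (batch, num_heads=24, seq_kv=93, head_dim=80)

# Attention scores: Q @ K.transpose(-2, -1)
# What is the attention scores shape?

Input shape: (32, 88, 1920)
Output shape: (32, 24, 88, 93)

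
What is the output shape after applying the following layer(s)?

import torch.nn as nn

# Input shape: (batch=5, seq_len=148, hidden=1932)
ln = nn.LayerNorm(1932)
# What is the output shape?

Input shape: (5, 148, 1932)
Output shape: (5, 148, 1932)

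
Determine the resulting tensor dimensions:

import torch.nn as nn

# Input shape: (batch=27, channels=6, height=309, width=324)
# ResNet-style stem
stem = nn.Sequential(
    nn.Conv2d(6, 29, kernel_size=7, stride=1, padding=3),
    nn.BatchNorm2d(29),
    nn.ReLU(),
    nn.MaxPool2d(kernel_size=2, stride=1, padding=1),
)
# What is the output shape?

Input shape: (27, 6, 309, 324)
  -> after Conv2d 7x7 stride=1: (27, 29, 309, 324)
Output shape: (27, 29, 310, 325)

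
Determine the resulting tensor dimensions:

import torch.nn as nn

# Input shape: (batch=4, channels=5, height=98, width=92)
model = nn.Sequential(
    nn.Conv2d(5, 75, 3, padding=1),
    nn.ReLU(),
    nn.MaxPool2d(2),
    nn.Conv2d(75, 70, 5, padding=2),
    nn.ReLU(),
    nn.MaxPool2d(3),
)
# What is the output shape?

Input shape: (4, 5, 98, 92)
  -> after first Conv2d: (4, 75, 98, 92)
  -> after first MaxPool2d: (4, 75, 49, 46)
  -> after second Conv2d: (4, 70, 49, 46)
Output shape: (4, 70, 16, 15)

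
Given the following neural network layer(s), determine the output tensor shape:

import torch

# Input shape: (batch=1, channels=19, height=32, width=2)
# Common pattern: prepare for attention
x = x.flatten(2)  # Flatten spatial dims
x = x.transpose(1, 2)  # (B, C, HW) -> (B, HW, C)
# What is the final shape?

Input shape: (1, 19, 32, 2)
  -> after flatten(2): (1, 19, 64)
Output shape: (1, 64, 19)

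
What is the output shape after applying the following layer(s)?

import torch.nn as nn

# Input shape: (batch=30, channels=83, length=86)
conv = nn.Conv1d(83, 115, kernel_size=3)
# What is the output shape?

Input shape: (30, 83, 86)
Output shape: (30, 115, 84)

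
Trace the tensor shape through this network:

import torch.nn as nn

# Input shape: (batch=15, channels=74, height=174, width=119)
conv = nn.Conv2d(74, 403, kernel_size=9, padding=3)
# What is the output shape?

Input shape: (15, 74, 174, 119)
Output shape: (15, 403, 172, 117)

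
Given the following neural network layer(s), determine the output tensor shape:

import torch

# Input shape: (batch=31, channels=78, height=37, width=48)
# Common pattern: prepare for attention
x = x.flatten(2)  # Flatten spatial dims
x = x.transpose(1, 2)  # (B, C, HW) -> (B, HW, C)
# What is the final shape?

Input shape: (31, 78, 37, 48)
  -> after flatten(2): (31, 78, 1776)
Output shape: (31, 1776, 78)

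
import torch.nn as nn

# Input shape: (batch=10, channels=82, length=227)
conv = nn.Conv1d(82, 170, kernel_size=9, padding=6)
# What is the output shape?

Input shape: (10, 82, 227)
Output shape: (10, 170, 231)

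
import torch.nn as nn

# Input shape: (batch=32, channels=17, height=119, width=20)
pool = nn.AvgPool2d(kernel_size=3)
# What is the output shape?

Input shape: (32, 17, 119, 20)
Output shape: (32, 17, 39, 6)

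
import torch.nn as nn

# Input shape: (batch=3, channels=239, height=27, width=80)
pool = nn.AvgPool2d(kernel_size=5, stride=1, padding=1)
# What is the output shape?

Input shape: (3, 239, 27, 80)
Output shape: (3, 239, 25, 78)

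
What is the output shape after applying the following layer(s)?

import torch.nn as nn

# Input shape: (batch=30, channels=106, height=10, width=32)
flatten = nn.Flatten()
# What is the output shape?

Input shape: (30, 106, 10, 32)
Output shape: (30, 33920)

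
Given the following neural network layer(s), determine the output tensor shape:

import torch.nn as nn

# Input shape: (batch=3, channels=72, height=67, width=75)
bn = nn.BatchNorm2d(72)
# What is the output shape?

Input shape: (3, 72, 67, 75)
Output shape: (3, 72, 67, 75)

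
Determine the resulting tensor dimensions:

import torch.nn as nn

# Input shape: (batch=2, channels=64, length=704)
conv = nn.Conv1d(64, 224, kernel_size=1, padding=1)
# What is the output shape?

Input shape: (2, 64, 704)
Output shape: (2, 224, 706)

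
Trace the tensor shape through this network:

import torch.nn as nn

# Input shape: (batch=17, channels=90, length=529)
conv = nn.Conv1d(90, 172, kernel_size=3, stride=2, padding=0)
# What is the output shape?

Input shape: (17, 90, 529)
Output shape: (17, 172, 264)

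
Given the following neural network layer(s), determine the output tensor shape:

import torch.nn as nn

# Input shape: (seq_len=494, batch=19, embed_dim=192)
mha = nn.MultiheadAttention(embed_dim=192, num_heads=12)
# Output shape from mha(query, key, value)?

Input shape: (494, 19, 192)
Output shape: (494, 19, 192)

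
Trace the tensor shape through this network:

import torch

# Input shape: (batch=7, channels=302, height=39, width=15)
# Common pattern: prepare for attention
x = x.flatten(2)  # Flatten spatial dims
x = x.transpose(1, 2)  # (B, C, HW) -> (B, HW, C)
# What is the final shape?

Input shape: (7, 302, 39, 15)
  -> after flatten(2): (7, 302, 585)
Output shape: (7, 585, 302)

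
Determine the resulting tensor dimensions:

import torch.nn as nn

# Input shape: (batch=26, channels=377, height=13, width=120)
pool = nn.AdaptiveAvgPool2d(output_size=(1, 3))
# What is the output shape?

Input shape: (26, 377, 13, 120)
Output shape: (26, 377, 1, 3)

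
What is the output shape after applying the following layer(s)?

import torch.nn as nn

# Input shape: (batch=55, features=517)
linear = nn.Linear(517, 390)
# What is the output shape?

Input shape: (55, 517)
Output shape: (55, 390)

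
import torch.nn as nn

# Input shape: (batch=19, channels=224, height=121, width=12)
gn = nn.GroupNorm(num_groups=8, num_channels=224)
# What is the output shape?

Input shape: (19, 224, 121, 12)
Output shape: (19, 224, 121, 12)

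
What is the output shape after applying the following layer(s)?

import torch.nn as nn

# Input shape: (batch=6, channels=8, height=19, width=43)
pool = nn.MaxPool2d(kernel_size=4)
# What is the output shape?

Input shape: (6, 8, 19, 43)
Output shape: (6, 8, 4, 10)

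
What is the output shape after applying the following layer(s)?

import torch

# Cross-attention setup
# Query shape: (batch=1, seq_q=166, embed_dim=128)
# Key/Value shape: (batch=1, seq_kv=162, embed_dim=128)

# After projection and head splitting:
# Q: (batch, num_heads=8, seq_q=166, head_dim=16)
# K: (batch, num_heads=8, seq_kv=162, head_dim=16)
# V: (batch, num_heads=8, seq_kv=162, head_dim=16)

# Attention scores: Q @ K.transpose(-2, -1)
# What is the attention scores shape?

Input shape: (1, 166, 128)
Output shape: (1, 8, 166, 162)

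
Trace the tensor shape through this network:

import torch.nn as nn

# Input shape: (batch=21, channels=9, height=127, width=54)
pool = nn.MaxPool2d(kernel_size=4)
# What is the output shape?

Input shape: (21, 9, 127, 54)
Output shape: (21, 9, 31, 13)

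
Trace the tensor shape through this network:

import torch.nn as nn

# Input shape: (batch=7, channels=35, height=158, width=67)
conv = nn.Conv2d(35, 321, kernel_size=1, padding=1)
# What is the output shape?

Input shape: (7, 35, 158, 67)
Output shape: (7, 321, 160, 69)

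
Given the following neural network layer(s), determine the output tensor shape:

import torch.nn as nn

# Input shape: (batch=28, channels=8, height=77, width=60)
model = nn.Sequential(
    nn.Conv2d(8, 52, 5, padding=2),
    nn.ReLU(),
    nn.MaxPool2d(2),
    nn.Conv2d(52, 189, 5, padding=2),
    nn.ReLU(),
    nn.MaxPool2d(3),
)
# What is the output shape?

Input shape: (28, 8, 77, 60)
  -> after first Conv2d: (28, 52, 77, 60)
  -> after first MaxPool2d: (28, 52, 38, 30)
  -> after second Conv2d: (28, 189, 38, 30)
Output shape: (28, 189, 12, 10)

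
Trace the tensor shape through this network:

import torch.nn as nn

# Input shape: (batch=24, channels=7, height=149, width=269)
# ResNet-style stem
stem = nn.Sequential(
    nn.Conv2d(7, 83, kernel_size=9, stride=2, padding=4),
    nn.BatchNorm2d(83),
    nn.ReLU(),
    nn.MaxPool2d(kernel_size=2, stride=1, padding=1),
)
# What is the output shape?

Input shape: (24, 7, 149, 269)
  -> after Conv2d 9x9 stride=2: (24, 83, 75, 135)
Output shape: (24, 83, 76, 136)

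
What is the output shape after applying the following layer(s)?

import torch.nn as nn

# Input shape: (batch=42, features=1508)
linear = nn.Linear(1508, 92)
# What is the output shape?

Input shape: (42, 1508)
Output shape: (42, 92)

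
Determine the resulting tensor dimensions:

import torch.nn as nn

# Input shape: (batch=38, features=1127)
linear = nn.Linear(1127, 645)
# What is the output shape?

Input shape: (38, 1127)
Output shape: (38, 645)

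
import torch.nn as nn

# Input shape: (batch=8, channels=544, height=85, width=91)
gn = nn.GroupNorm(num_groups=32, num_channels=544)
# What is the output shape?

Input shape: (8, 544, 85, 91)
Output shape: (8, 544, 85, 91)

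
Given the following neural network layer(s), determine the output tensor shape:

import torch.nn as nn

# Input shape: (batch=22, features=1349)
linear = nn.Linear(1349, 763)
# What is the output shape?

Input shape: (22, 1349)
Output shape: (22, 763)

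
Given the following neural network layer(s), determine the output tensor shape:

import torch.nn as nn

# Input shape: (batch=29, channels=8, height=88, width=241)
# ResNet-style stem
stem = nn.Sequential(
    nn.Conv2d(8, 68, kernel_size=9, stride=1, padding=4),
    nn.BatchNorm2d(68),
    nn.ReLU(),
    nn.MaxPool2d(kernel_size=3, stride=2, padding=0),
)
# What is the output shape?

Input shape: (29, 8, 88, 241)
  -> after Conv2d 9x9 stride=1: (29, 68, 88, 241)
Output shape: (29, 68, 43, 120)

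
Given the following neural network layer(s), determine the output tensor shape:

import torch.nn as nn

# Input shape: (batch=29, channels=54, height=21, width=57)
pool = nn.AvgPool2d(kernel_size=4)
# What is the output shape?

Input shape: (29, 54, 21, 57)
Output shape: (29, 54, 5, 14)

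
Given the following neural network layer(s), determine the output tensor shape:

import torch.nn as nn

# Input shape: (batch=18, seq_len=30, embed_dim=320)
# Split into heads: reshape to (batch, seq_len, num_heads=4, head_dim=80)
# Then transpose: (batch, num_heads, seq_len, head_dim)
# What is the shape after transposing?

Input shape: (18, 30, 320)
  -> after reshape: (18, 30, 4, 80)
Output shape: (18, 4, 30, 80)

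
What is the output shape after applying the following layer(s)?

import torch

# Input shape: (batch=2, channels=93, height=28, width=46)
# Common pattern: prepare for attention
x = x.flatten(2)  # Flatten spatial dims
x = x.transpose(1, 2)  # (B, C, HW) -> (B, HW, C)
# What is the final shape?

Input shape: (2, 93, 28, 46)
  -> after flatten(2): (2, 93, 1288)
Output shape: (2, 1288, 93)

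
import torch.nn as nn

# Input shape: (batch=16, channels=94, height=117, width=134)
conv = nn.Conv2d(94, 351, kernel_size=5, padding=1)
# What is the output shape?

Input shape: (16, 94, 117, 134)
Output shape: (16, 351, 115, 132)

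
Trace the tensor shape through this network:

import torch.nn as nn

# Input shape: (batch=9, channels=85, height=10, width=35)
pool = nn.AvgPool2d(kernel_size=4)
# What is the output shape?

Input shape: (9, 85, 10, 35)
Output shape: (9, 85, 2, 8)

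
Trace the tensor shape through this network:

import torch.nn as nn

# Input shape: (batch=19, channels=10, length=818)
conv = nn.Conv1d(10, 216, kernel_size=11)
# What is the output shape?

Input shape: (19, 10, 818)
Output shape: (19, 216, 808)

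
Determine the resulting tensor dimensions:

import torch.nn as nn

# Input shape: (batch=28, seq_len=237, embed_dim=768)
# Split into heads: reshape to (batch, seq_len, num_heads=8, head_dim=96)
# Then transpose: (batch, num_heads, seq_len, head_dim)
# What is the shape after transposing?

Input shape: (28, 237, 768)
  -> after reshape: (28, 237, 8, 96)
Output shape: (28, 8, 237, 96)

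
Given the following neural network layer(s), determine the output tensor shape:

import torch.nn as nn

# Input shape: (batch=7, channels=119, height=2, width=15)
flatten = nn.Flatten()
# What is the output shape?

Input shape: (7, 119, 2, 15)
Output shape: (7, 3570)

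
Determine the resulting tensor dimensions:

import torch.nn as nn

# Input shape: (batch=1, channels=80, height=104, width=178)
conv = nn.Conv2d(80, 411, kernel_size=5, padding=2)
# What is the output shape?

Input shape: (1, 80, 104, 178)
Output shape: (1, 411, 104, 178)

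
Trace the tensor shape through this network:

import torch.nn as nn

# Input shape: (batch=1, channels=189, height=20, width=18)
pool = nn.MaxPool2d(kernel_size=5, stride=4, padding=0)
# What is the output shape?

Input shape: (1, 189, 20, 18)
Output shape: (1, 189, 4, 4)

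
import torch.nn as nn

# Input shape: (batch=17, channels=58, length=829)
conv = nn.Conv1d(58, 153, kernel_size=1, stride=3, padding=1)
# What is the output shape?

Input shape: (17, 58, 829)
Output shape: (17, 153, 277)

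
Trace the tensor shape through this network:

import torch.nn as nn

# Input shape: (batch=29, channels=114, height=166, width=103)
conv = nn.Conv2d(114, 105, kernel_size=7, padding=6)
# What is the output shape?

Input shape: (29, 114, 166, 103)
Output shape: (29, 105, 172, 109)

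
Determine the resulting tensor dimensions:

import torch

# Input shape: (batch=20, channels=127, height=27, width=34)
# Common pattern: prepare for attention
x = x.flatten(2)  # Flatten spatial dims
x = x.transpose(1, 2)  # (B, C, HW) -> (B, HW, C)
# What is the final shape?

Input shape: (20, 127, 27, 34)
  -> after flatten(2): (20, 127, 918)
Output shape: (20, 918, 127)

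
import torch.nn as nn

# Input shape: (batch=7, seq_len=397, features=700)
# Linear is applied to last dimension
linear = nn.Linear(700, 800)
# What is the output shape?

Input shape: (7, 397, 700)
Output shape: (7, 397, 800)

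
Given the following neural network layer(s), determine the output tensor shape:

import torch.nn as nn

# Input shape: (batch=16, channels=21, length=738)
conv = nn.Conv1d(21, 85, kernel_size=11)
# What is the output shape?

Input shape: (16, 21, 738)
Output shape: (16, 85, 728)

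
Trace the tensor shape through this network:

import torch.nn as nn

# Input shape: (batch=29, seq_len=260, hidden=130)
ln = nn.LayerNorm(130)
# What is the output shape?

Input shape: (29, 260, 130)
Output shape: (29, 260, 130)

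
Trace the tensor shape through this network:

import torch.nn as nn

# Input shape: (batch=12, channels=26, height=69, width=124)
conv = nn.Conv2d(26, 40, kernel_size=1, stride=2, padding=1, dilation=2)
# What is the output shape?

Input shape: (12, 26, 69, 124)
Output shape: (12, 40, 36, 63)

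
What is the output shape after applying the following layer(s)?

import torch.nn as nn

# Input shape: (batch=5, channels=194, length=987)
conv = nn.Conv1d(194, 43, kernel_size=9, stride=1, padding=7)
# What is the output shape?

Input shape: (5, 194, 987)
Output shape: (5, 43, 993)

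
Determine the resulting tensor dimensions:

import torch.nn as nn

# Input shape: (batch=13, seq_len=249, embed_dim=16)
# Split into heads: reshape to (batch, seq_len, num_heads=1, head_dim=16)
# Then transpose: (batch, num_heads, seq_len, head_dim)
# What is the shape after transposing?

Input shape: (13, 249, 16)
  -> after reshape: (13, 249, 1, 16)
Output shape: (13, 1, 249, 16)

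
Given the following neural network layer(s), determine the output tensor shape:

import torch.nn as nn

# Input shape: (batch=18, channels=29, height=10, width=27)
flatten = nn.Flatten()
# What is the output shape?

Input shape: (18, 29, 10, 27)
Output shape: (18, 7830)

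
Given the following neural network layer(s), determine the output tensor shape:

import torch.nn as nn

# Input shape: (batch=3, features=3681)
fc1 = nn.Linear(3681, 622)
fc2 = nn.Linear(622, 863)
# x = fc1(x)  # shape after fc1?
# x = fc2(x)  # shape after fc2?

Input shape: (3, 3681)
  -> after fc1: (3, 622)
Output shape: (3, 863)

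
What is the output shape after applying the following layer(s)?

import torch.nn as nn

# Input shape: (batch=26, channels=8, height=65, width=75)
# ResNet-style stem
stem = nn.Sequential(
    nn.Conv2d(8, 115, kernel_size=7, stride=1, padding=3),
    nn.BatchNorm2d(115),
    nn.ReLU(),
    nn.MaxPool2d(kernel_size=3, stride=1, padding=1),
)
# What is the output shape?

Input shape: (26, 8, 65, 75)
  -> after Conv2d 7x7 stride=1: (26, 115, 65, 75)
Output shape: (26, 115, 65, 75)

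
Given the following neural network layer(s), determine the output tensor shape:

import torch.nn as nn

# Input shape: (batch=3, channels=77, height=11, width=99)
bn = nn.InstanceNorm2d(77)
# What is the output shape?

Input shape: (3, 77, 11, 99)
Output shape: (3, 77, 11, 99)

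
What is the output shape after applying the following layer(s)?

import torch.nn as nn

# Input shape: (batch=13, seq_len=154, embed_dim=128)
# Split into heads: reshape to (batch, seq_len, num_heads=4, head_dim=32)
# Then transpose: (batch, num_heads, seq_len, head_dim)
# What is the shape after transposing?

Input shape: (13, 154, 128)
  -> after reshape: (13, 154, 4, 32)
Output shape: (13, 4, 154, 32)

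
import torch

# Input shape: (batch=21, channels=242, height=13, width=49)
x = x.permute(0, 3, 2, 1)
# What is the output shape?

Input shape: (21, 242, 13, 49)
Output shape: (21, 49, 13, 242)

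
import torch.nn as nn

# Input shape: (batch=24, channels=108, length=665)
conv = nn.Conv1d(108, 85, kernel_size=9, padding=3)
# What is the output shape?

Input shape: (24, 108, 665)
Output shape: (24, 85, 663)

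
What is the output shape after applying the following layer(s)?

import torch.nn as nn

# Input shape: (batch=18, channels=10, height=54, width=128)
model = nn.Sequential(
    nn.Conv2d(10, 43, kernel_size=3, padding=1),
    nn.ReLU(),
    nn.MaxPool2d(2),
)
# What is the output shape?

Input shape: (18, 10, 54, 128)
  -> after Conv2d: (18, 43, 54, 128)
  -> after ReLU: (18, 43, 54, 128)
Output shape: (18, 43, 27, 64)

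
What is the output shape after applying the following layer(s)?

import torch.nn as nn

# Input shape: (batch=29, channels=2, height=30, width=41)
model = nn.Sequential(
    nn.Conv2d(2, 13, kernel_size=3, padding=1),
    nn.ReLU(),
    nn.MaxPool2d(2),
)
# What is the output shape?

Input shape: (29, 2, 30, 41)
  -> after Conv2d: (29, 13, 30, 41)
  -> after ReLU: (29, 13, 30, 41)
Output shape: (29, 13, 15, 20)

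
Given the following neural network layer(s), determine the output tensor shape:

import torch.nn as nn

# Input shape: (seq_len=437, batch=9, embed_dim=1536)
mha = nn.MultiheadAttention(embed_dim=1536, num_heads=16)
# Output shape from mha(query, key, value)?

Input shape: (437, 9, 1536)
Output shape: (437, 9, 1536)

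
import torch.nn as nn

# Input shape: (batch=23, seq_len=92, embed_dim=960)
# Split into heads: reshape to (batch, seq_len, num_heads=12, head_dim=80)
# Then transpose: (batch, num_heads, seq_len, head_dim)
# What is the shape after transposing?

Input shape: (23, 92, 960)
  -> after reshape: (23, 92, 12, 80)
Output shape: (23, 12, 92, 80)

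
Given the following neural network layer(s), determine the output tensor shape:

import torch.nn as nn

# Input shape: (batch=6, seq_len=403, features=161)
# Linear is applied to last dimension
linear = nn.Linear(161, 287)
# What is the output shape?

Input shape: (6, 403, 161)
Output shape: (6, 403, 287)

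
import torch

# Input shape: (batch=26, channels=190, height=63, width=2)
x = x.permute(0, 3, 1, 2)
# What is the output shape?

Input shape: (26, 190, 63, 2)
Output shape: (26, 2, 190, 63)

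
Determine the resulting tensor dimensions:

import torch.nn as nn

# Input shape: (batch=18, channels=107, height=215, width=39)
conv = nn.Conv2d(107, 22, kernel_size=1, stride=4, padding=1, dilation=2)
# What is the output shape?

Input shape: (18, 107, 215, 39)
Output shape: (18, 22, 55, 11)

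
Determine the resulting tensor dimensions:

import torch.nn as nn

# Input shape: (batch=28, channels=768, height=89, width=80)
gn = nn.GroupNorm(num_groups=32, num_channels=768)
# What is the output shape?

Input shape: (28, 768, 89, 80)
Output shape: (28, 768, 89, 80)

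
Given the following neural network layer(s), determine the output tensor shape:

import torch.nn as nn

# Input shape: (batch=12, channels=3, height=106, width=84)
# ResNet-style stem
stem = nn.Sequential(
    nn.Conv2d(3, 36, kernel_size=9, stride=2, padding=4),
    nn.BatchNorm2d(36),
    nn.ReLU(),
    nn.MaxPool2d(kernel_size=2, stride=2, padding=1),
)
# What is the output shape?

Input shape: (12, 3, 106, 84)
  -> after Conv2d 9x9 stride=2: (12, 36, 53, 42)
Output shape: (12, 36, 27, 22)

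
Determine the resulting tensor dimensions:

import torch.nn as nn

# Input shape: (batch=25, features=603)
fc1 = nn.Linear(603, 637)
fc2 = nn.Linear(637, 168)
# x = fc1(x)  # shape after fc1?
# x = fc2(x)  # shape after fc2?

Input shape: (25, 603)
  -> after fc1: (25, 637)
Output shape: (25, 168)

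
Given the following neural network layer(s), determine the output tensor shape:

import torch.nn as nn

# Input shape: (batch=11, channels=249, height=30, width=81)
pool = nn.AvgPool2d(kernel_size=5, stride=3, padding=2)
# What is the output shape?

Input shape: (11, 249, 30, 81)
Output shape: (11, 249, 10, 27)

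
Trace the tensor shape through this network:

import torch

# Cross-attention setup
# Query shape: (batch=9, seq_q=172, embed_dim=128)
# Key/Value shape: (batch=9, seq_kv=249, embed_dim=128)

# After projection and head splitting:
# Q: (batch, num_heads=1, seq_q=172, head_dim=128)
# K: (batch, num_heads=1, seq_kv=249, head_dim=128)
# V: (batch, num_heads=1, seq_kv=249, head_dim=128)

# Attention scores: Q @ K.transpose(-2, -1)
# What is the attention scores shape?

Input shape: (9, 172, 128)
Output shape: (9, 1, 172, 249)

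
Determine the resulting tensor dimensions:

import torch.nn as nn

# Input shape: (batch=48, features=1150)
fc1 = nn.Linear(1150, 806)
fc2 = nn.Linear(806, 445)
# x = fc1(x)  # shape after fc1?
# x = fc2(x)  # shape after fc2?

Input shape: (48, 1150)
  -> after fc1: (48, 806)
Output shape: (48, 445)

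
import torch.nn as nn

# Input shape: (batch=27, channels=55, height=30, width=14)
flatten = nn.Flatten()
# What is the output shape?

Input shape: (27, 55, 30, 14)
Output shape: (27, 23100)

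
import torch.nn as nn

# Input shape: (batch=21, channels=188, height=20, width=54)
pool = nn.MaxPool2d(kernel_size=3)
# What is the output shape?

Input shape: (21, 188, 20, 54)
Output shape: (21, 188, 6, 18)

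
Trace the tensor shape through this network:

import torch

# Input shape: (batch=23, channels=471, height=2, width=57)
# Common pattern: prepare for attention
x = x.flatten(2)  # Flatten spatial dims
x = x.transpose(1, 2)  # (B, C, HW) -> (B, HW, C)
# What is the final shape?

Input shape: (23, 471, 2, 57)
  -> after flatten(2): (23, 471, 114)
Output shape: (23, 114, 471)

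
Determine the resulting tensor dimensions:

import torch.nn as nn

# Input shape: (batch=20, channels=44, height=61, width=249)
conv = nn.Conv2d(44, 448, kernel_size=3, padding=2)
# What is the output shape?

Input shape: (20, 44, 61, 249)
Output shape: (20, 448, 63, 251)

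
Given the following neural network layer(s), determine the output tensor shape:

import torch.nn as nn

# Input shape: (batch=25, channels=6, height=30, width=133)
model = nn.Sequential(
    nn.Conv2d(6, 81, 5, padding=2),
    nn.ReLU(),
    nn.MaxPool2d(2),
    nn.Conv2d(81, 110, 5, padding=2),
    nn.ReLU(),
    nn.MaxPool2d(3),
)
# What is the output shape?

Input shape: (25, 6, 30, 133)
  -> after first Conv2d: (25, 81, 30, 133)
  -> after first MaxPool2d: (25, 81, 15, 66)
  -> after second Conv2d: (25, 110, 15, 66)
Output shape: (25, 110, 5, 22)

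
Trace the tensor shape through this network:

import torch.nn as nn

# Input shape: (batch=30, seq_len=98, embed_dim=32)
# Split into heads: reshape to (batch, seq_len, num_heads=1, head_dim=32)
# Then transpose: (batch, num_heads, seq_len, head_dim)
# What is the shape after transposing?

Input shape: (30, 98, 32)
  -> after reshape: (30, 98, 1, 32)
Output shape: (30, 1, 98, 32)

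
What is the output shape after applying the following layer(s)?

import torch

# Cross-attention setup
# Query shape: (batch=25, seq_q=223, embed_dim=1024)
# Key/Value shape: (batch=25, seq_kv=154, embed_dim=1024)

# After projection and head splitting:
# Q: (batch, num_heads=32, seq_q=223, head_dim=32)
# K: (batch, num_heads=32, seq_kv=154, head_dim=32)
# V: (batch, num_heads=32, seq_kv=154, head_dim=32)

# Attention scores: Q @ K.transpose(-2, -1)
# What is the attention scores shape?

Input shape: (25, 223, 1024)
Output shape: (25, 32, 223, 154)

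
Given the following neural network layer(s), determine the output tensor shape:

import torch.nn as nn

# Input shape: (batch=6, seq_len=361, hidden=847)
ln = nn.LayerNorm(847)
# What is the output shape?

Input shape: (6, 361, 847)
Output shape: (6, 361, 847)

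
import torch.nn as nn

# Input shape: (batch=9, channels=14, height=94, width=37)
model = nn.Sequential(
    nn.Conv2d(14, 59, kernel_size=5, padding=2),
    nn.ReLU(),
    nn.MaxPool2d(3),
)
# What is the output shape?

Input shape: (9, 14, 94, 37)
  -> after Conv2d: (9, 59, 94, 37)
  -> after ReLU: (9, 59, 94, 37)
Output shape: (9, 59, 31, 12)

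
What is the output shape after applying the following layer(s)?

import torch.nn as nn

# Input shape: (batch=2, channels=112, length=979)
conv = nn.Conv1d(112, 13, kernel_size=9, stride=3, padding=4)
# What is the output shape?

Input shape: (2, 112, 979)
Output shape: (2, 13, 327)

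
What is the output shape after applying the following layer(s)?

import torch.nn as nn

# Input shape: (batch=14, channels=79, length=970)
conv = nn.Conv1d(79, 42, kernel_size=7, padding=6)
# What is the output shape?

Input shape: (14, 79, 970)
Output shape: (14, 42, 976)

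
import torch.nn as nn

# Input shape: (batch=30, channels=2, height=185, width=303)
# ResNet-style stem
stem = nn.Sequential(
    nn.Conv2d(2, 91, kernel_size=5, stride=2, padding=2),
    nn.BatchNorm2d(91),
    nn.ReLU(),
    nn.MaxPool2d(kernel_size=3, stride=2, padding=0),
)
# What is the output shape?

Input shape: (30, 2, 185, 303)
  -> after Conv2d 5x5 stride=2: (30, 91, 93, 152)
Output shape: (30, 91, 46, 75)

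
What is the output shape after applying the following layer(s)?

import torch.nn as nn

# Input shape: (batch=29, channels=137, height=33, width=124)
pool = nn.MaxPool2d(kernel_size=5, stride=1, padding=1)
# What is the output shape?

Input shape: (29, 137, 33, 124)
Output shape: (29, 137, 31, 122)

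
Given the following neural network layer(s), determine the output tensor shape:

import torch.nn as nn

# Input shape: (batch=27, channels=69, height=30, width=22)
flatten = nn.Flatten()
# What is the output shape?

Input shape: (27, 69, 30, 22)
Output shape: (27, 45540)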